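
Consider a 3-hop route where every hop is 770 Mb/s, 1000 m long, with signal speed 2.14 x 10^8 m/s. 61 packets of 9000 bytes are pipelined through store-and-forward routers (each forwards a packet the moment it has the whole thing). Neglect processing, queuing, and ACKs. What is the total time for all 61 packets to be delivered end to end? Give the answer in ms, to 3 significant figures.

Per-hop transmission t_tx = L/R = 72000/770000000 = 0.0935065 ms.
Per-hop propagation t_prop = 1000/214000000 = 0.0046729 ms.
Pipeline fill: first packet needs 3·t_tx to clear all hops; remaining 60 packets each add one t_tx.
Total = (3+61-1)·t_tx + 3·t_prop = 63·0.0935065 + 3·0.0046729 = 5.90 ms.

5.90 ms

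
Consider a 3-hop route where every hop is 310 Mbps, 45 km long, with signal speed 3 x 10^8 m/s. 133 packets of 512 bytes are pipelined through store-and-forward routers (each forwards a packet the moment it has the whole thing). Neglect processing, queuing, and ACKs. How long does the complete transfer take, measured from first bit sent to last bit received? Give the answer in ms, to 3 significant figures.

Per-hop transmission t_tx = L/R = 4096/310000000 = 0.0132129 ms.
Per-hop propagation t_prop = 45000/300000000 = 0.15 ms.
Pipeline fill: first packet needs 3·t_tx to clear all hops; remaining 132 packets each add one t_tx.
Total = (3+133-1)·t_tx + 3·t_prop = 135·0.0132129 + 3·0.15 = 2.23 ms.

2.23 ms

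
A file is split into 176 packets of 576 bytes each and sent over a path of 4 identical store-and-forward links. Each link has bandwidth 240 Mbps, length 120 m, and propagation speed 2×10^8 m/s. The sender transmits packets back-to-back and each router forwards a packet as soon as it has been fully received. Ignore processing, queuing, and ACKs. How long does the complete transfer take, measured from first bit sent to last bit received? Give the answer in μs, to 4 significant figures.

Per-hop transmission t_tx = L/R = 4608/240000000 = 19.2 μs.
Per-hop propagation t_prop = 120/200000000 = 0.6 μs.
Pipeline fill: first packet needs 4·t_tx to clear all hops; remaining 175 packets each add one t_tx.
Total = (4+176-1)·t_tx + 4·t_prop = 179·19.2 + 4·0.6 = 3439 μs.

3439 μs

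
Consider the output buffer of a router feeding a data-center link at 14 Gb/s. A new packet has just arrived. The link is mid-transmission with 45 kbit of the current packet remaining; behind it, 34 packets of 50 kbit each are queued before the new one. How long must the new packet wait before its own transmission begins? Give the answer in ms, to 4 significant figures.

0.1246 ms

Each queued packet: L/R = 50000/14000000000 = 0.00357143 ms.
34 queued → 0.121429 ms.
Plus remaining 45000 bits of current packet: 0.00321429 ms.
Queuing delay = 0.1246 ms.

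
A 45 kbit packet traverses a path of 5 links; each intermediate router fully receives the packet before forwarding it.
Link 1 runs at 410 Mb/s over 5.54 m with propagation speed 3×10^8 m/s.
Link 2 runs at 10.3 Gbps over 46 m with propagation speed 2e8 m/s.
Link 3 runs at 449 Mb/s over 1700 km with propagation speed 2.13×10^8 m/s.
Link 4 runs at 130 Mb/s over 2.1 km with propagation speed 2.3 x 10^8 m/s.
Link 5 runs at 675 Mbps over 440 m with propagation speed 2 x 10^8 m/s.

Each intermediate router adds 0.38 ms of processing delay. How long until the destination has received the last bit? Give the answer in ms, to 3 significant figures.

10.1 ms

L = 45000 bits.
Transmission delays (L/R per hop): 0.109756, 0.00436893, 0.100223, 0.346154, 0.0666667 ms; sum = 0.627168 ms.
Propagation delays (d/s per hop): 1.84667e-05, 0.00023, 7.98122, 0.00913043, 0.0022 ms; sum = 7.9928 ms.
Processing at 4 router(s): 4 × 0.38 ms = 1.52 ms.
End-to-end = 10.1 ms.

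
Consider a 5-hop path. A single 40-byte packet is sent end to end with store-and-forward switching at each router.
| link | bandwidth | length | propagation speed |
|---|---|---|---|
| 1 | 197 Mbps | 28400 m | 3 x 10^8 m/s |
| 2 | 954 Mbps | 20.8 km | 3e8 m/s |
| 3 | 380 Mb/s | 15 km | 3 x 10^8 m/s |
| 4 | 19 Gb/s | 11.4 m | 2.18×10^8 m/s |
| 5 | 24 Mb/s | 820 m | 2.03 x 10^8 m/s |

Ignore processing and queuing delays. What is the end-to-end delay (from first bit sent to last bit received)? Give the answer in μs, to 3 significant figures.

L = 40 × 8 = 320 bits.
Transmission delays (L/R per hop): 1.62437, 0.33543, 0.842105, 0.0168421, 13.3333 μs; sum = 16.1521 μs.
Propagation delays (d/s per hop): 94.6667, 69.3333, 50, 0.0522936, 4.03941 μs; sum = 218.092 μs.
End-to-end = 234 μs.

234 μs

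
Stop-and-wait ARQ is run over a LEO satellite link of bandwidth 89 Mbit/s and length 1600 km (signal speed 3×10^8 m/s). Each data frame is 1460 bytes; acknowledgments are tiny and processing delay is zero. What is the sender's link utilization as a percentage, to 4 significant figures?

1.215 %

t_tx = L/R = 11680/89000000 = 0.000131236 s.
t_prop = 1600000/300000000 = 0.00533333 s; RTT = 0.0106667 s.
Cycle = t_tx + RTT = 0.0107979 s.
Utilization = t_tx / cycle = 0.000131236/0.0107979 = 1.215 %.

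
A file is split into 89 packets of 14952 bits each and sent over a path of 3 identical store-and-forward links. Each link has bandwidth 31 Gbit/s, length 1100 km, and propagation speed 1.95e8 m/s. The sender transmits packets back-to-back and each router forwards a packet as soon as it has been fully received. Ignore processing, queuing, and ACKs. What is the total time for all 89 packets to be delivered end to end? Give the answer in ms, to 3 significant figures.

Per-hop transmission t_tx = L/R = 14952/31000000000 = 0.000482323 ms.
Per-hop propagation t_prop = 1100000/195000000 = 5.64103 ms.
Pipeline fill: first packet needs 3·t_tx to clear all hops; remaining 88 packets each add one t_tx.
Total = (3+89-1)·t_tx + 3·t_prop = 91·0.000482323 + 3·5.64103 = 17.0 ms.

17.0 ms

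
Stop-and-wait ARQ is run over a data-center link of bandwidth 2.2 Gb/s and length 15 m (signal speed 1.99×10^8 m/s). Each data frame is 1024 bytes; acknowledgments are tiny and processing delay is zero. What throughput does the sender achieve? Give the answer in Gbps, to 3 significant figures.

2.11 Gbps

t_tx = L/R = 8192/2200000000 = 3.72364e-06 s.
t_prop = 15/199000000 = 7.53769e-08 s; RTT = 1.50754e-07 s.
Cycle = t_tx + RTT = 3.87439e-06 s.
Throughput = L / cycle = 8192 / 3.87439e-06 = 2.11 Gbps.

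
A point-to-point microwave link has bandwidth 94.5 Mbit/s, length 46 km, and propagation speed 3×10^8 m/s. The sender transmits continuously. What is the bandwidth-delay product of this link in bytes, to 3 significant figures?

1810 bytes

Propagation delay = 46000 / 300000000 = 0.000153333 s.
BDP = R × t_prop = 94500000 × 0.000153333 = 14490 bits.
In bytes: 14490/8 = 1810 bytes.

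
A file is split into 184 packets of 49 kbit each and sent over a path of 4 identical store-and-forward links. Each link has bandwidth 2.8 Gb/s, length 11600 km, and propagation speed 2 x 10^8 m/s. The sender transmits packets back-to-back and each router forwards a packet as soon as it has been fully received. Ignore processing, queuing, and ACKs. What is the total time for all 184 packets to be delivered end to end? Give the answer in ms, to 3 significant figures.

Per-hop transmission t_tx = L/R = 49000/2800000000 = 0.0175 ms.
Per-hop propagation t_prop = 11600000/200000000 = 58 ms.
Pipeline fill: first packet needs 4·t_tx to clear all hops; remaining 183 packets each add one t_tx.
Total = (4+184-1)·t_tx + 4·t_prop = 187·0.0175 + 4·58 = 235 ms.

235 ms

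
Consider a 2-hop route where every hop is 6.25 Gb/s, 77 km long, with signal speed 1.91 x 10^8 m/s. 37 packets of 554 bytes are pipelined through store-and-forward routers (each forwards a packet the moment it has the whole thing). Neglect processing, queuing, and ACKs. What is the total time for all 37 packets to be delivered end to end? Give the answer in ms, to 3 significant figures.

Per-hop transmission t_tx = L/R = 4432/6250000000 = 0.00070912 ms.
Per-hop propagation t_prop = 77000/191000000 = 0.403141 ms.
Pipeline fill: first packet needs 2·t_tx to clear all hops; remaining 36 packets each add one t_tx.
Total = (2+37-1)·t_tx + 2·t_prop = 38·0.00070912 + 2·0.403141 = 0.833 ms.

0.833 ms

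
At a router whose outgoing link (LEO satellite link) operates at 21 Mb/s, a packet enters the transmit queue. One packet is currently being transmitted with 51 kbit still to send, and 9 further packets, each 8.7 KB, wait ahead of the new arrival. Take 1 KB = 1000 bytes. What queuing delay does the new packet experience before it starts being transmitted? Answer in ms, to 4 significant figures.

Each queued packet: L/R = 69600/21000000 = 3.31429 ms.
9 queued → 29.8286 ms.
Plus remaining 51000 bits of current packet: 2.42857 ms.
Queuing delay = 32.26 ms.

32.26 ms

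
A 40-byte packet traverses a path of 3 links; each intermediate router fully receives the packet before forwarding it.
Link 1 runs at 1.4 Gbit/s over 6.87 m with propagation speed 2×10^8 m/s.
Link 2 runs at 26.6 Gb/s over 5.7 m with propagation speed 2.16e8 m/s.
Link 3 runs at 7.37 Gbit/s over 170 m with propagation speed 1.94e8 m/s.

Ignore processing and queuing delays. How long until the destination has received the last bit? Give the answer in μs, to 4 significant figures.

1.221 μs

L = 40 × 8 = 320 bits.
Transmission delays (L/R per hop): 0.228571, 0.0120301, 0.0434193 μs; sum = 0.284021 μs.
Propagation delays (d/s per hop): 0.03435, 0.0263889, 0.876289 μs; sum = 0.937028 μs.
End-to-end = 1.221 μs.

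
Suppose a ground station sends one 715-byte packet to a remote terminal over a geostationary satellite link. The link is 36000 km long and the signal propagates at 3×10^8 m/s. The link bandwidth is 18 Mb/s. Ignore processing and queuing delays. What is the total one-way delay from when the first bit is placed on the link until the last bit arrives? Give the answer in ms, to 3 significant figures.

L = 715 × 8 = 5720 bits.
Transmission delay = L/R = 5720 / 18000000 = 0.317778 ms.
Propagation delay = d/s = 36000000 m / 300000000 m/s = 120 ms.
Total = 120 ms.

120 ms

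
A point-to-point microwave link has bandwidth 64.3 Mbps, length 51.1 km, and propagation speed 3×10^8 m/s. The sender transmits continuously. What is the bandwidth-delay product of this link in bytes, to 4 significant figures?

1369 bytes

Propagation delay = 51100 / 300000000 = 0.000170333 s.
BDP = R × t_prop = 64300000 × 0.000170333 = 10952.4 bits.
In bytes: 10952.4/8 = 1369 bytes.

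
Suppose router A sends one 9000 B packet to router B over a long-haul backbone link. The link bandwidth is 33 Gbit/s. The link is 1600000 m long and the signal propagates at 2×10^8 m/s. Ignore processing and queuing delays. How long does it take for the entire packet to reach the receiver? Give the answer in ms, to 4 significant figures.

8.002 ms

L = 9000 × 8 = 72000 bits.
Transmission delay = L/R = 72000 / 33000000000 = 0.00218182 ms.
Propagation delay = d/s = 1600000 m / 200000000 m/s = 8 ms.
Total = 8.002 ms.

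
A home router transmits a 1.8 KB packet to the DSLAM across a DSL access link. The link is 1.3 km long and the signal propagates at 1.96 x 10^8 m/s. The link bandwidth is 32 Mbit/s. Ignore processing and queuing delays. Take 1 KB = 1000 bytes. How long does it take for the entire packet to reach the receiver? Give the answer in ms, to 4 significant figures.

0.4566 ms

L = 14400 bits.
Transmission delay = L/R = 14400 / 32000000 = 0.45 ms.
Propagation delay = d/s = 1300 m / 196000000 m/s = 0.00663265 ms.
Total = 0.4566 ms.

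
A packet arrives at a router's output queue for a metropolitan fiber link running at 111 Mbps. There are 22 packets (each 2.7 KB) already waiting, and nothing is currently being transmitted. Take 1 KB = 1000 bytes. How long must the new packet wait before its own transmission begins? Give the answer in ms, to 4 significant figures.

4.281 ms

Each queued packet: L/R = 21600/111000000 = 0.194595 ms.
22 queued → 4.28108 ms.
Queuing delay = 4.281 ms.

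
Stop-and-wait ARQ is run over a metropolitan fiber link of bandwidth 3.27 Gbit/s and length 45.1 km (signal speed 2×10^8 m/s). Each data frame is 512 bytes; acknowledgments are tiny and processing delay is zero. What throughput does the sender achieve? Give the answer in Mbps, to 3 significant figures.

t_tx = L/R = 4096/3270000000 = 1.2526e-06 s.
t_prop = 45100/200000000 = 0.0002255 s; RTT = 0.000451 s.
Cycle = t_tx + RTT = 0.000452253 s.
Throughput = L / cycle = 4096 / 0.000452253 = 9.06 Mbps.

9.06 Mbps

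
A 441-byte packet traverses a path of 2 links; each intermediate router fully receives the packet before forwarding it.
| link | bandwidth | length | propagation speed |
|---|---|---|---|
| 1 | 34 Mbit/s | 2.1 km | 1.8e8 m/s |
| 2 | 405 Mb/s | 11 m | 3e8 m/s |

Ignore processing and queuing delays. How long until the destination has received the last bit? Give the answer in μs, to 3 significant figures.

124 μs

L = 441 × 8 = 3528 bits.
Transmission delays (L/R per hop): 103.765, 8.71111 μs; sum = 112.476 μs.
Propagation delays (d/s per hop): 11.6667, 0.0366667 μs; sum = 11.7033 μs.
End-to-end = 124 μs.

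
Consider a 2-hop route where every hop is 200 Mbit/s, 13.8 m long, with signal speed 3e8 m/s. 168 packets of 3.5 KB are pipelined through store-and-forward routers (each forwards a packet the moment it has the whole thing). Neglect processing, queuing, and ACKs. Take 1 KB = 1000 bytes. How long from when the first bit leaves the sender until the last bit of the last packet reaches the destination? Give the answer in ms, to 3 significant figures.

23.7 ms

Per-hop transmission t_tx = L/R = 28000/200000000 = 0.14 ms.
Per-hop propagation t_prop = 13.8/300000000 = 4.6e-05 ms.
Pipeline fill: first packet needs 2·t_tx to clear all hops; remaining 167 packets each add one t_tx.
Total = (2+168-1)·t_tx + 2·t_prop = 169·0.14 + 2·4.6e-05 = 23.7 ms.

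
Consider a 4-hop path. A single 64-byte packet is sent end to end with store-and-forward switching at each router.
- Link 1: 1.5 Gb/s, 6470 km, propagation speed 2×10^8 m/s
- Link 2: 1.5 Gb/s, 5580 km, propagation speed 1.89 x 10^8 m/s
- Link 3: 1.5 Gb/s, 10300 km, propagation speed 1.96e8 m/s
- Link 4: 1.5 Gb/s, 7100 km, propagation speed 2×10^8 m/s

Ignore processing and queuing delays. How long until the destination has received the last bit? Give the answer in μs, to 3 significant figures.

L = 64 × 8 = 512 bits.
Transmission delay per hop = L/R = 512/1500000000 = 0.341333 μs; 4 hops → 1.36533 μs.
Propagation delays (d/s per hop): 32350, 29523.8, 52551, 35500 μs; sum = 149925 μs.
End-to-end = 150000 μs.

150000 μs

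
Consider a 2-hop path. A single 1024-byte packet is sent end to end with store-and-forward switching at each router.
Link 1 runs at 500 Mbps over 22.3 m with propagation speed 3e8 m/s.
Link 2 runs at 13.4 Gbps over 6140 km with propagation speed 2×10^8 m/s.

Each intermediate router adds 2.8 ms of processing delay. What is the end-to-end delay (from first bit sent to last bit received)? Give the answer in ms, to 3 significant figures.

L = 1024 × 8 = 8192 bits.
Transmission delays (L/R per hop): 0.016384, 0.000611343 ms; sum = 0.0169953 ms.
Propagation delays (d/s per hop): 7.43333e-05, 30.7 ms; sum = 30.7001 ms.
Processing at 1 router(s): 1 × 2.8 ms = 2.8 ms.
End-to-end = 33.5 ms.

33.5 ms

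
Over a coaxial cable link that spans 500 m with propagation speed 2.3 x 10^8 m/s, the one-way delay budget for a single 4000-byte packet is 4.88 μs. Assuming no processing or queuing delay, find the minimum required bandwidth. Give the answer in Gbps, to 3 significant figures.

11.8 Gbps

L = 32000 bits.
Propagation delay = 500 / 2.3e+08 = 2.17391 μs.
Transmission budget = 4.88 − 2.17391 = 2.70609 μs.
R ≥ L / t_tx = 32000 bits / 2.70609e-06 s = 11.8 Gbps.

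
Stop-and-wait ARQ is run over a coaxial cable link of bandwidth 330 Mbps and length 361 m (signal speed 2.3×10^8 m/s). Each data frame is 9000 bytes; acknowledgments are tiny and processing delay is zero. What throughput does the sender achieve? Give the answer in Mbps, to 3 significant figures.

325 Mbps

t_tx = L/R = 72000/330000000 = 0.000218182 s.
t_prop = 361/2.3e+08 = 1.56957e-06 s; RTT = 3.13913e-06 s.
Cycle = t_tx + RTT = 0.000221321 s.
Throughput = L / cycle = 72000 / 0.000221321 = 325 Mbps.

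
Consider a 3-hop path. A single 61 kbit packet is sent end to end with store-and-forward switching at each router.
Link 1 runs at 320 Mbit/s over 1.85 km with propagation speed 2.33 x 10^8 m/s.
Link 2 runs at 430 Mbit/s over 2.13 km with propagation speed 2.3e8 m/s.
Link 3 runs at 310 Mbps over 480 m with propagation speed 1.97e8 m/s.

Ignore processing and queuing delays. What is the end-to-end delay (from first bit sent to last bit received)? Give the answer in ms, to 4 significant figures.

0.5489 ms

L = 61000 bits.
Transmission delays (L/R per hop): 0.190625, 0.14186, 0.196774 ms; sum = 0.52926 ms.
Propagation delays (d/s per hop): 0.00793991, 0.00926087, 0.00243655 ms; sum = 0.0196373 ms.
End-to-end = 0.5489 ms.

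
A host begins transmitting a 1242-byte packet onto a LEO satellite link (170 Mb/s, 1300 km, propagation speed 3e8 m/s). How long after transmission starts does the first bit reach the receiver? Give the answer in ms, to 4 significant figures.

First bit experiences only propagation delay: d/s = 1300000/300000000 = 4.333 ms.

4.333 ms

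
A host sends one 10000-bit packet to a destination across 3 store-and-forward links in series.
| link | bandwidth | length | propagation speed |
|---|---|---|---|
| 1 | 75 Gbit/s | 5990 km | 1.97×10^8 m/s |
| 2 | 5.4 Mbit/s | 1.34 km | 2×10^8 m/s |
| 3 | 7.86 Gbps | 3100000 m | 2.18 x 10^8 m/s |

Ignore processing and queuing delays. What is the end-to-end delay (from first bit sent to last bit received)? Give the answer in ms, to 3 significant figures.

46.5 ms

Transmission delays (L/R per hop): 0.000133333, 1.85185, 0.00127226 ms; sum = 1.85326 ms.
Propagation delays (d/s per hop): 30.4061, 0.0067, 14.2202 ms; sum = 44.633 ms.
End-to-end = 46.5 ms.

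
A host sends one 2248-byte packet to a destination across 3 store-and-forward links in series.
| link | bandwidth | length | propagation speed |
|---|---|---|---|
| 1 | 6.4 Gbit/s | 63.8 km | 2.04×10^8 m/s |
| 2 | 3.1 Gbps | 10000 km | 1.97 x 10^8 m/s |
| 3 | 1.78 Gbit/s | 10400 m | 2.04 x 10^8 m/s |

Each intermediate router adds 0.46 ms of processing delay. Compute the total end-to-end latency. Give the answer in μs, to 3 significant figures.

L = 2248 × 8 = 17984 bits.
Transmission delays (L/R per hop): 2.81, 5.80129, 10.1034 μs; sum = 18.7147 μs.
Propagation delays (d/s per hop): 312.745, 50761.4, 50.9804 μs; sum = 51125.1 μs.
Processing at 2 router(s): 2 × 0.46 ms = 920 μs.
End-to-end = 52100 μs.

52100 μs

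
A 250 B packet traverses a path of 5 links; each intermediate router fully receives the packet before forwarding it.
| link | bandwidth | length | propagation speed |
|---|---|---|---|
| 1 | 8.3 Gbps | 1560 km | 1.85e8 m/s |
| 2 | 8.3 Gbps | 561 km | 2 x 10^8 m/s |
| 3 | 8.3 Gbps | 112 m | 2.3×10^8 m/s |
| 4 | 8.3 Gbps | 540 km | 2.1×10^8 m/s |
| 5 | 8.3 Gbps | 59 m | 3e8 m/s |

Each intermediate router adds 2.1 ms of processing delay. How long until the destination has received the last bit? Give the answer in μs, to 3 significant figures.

L = 250 × 8 = 2000 bits.
Transmission delay per hop = L/R = 2000/8.3e+09 = 0.240964 μs; 5 hops → 1.20482 μs.
Propagation delays (d/s per hop): 8432.43, 2805, 0.486957, 2571.43, 0.196667 μs; sum = 13809.5 μs.
Processing at 4 router(s): 4 × 2.1 ms = 8400 μs.
End-to-end = 22200 μs.

22200 μs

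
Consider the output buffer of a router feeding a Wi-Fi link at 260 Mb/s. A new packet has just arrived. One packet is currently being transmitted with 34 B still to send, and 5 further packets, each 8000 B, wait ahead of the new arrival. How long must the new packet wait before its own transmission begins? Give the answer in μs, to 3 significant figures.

Each queued packet: L/R = 64000/260000000 = 246.154 μs.
5 queued → 1230.77 μs.
Plus remaining 272 bits of current packet: 1.04615 μs.
Queuing delay = 1230 μs.

1230 μs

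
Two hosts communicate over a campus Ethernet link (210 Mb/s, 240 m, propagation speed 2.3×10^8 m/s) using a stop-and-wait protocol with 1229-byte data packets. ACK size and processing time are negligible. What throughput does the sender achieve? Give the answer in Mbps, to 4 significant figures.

t_tx = L/R = 9832/210000000 = 4.6819e-05 s.
t_prop = 240/2.3e+08 = 1.04348e-06 s; RTT = 2.08696e-06 s.
Cycle = t_tx + RTT = 4.8906e-05 s.
Throughput = L / cycle = 9832 / 4.8906e-05 = 201.0 Mbps.

201.0 Mbps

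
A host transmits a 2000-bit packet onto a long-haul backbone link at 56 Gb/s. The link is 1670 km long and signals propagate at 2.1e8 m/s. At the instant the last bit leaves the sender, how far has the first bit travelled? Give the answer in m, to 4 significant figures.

7.500 m

t_tx = L/R = 2000/56000000000 = 3.57143e-08 s.
Distance = s × t_tx = 210000000 × 3.57143e-08 = 7.500 m.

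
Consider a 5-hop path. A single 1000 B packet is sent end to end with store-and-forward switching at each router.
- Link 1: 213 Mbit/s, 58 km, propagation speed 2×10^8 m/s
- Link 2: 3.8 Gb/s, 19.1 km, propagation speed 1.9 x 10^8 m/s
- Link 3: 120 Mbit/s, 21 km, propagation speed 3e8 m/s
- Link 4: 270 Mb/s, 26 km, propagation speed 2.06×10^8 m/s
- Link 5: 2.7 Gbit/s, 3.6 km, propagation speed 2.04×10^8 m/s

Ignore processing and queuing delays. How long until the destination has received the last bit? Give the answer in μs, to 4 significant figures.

743.3 μs

L = 1000 × 8 = 8000 bits.
Transmission delays (L/R per hop): 37.5587, 2.10526, 66.6667, 29.6296, 2.96296 μs; sum = 138.923 μs.
Propagation delays (d/s per hop): 290, 100.526, 70, 126.214, 17.6471 μs; sum = 604.387 μs.
End-to-end = 743.3 μs.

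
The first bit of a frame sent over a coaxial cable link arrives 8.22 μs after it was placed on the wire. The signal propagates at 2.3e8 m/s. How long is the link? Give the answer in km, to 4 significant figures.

d = s × t_prop = 2.3e+08 × 8.22e-06 = 1.891 km.

1.891 km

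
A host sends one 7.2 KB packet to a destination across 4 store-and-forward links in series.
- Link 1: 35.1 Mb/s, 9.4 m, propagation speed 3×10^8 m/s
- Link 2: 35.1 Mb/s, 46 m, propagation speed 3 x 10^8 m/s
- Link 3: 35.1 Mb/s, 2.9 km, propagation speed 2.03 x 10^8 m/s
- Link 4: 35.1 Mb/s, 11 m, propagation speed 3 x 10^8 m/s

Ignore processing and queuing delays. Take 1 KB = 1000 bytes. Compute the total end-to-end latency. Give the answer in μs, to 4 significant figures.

L = 57600 bits.
Transmission delay per hop = L/R = 57600/35100000 = 1641.03 μs; 4 hops → 6564.1 μs.
Propagation delays (d/s per hop): 0.0313333, 0.153333, 14.2857, 0.0366667 μs; sum = 14.507 μs.
End-to-end = 6579 μs.

6579 μs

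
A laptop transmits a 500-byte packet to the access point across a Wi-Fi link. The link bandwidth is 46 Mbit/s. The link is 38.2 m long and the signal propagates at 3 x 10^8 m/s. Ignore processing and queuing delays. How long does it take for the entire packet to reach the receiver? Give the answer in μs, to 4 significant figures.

L = 500 × 8 = 4000 bits.
Transmission delay = L/R = 4000 / 46000000 = 86.9565 μs.
Propagation delay = d/s = 38.2 m / 300000000 m/s = 0.127333 μs.
Total = 87.08 μs.

87.08 μs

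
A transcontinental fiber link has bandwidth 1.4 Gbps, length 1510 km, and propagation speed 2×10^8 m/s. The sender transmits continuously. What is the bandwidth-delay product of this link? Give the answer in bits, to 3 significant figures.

Propagation delay = 1510000 / 200000000 = 0.00755 s.
BDP = R × t_prop = 1400000000 × 0.00755 = 10570000 bits.

10600000 bits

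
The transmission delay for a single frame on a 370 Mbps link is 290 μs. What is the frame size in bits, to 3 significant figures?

L = R × t_tx = 370000000 b/s × 0.00029 s = 107300 bits.

107000 bits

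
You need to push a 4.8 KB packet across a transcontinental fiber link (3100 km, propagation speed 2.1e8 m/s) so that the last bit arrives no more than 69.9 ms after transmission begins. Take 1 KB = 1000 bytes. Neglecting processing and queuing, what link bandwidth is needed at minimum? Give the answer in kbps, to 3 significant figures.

696 kbps

L = 38400 bits.
Propagation delay = 3100000 / 210000000 = 14.7619 ms.
Transmission budget = 69.9 − 14.7619 = 55.1381 ms.
R ≥ L / t_tx = 38400 bits / 0.0551381 s = 696 kbps.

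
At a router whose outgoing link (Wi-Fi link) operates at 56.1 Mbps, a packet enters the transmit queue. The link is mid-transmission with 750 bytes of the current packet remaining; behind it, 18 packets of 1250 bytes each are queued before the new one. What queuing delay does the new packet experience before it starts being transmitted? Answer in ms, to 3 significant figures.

3.32 ms

Each queued packet: L/R = 10000/56100000 = 0.178253 ms.
18 queued → 3.20856 ms.
Plus remaining 6000 bits of current packet: 0.106952 ms.
Queuing delay = 3.32 ms.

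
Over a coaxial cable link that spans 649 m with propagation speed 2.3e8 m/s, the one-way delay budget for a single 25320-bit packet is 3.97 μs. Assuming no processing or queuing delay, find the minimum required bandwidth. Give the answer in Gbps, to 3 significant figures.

22.1 Gbps

Propagation delay = 649 / 2.3e+08 = 2.82174 μs.
Transmission budget = 3.97 − 2.82174 = 1.14826 μs.
R ≥ L / t_tx = 25320 bits / 1.14826e-06 s = 22.1 Gbps.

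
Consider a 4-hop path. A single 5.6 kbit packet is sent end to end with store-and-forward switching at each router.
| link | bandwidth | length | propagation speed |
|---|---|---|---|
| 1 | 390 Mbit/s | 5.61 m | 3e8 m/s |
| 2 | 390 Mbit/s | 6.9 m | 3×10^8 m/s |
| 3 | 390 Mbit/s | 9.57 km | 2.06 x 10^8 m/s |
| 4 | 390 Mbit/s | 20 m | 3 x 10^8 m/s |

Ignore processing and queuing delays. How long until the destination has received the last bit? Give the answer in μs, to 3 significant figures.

104 μs

L = 5600 bits.
Transmission delay per hop = L/R = 5600/390000000 = 14.359 μs; 4 hops → 57.4359 μs.
Propagation delays (d/s per hop): 0.0187, 0.023, 46.4563, 0.0666667 μs; sum = 46.5647 μs.
End-to-end = 104 μs.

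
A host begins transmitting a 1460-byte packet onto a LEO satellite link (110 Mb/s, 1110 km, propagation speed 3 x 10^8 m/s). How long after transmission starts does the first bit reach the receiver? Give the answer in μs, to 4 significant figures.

First bit experiences only propagation delay: d/s = 1110000/300000000 = 3700 μs.

3700 μs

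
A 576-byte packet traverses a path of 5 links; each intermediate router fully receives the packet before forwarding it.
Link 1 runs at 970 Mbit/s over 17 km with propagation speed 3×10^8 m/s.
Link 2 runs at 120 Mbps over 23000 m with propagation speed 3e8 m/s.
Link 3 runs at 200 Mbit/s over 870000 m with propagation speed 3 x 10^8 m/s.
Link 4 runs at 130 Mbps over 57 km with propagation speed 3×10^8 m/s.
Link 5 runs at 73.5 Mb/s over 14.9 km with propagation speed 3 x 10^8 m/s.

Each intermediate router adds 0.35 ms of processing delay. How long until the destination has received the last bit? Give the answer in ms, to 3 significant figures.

4.84 ms

L = 576 × 8 = 4608 bits.
Transmission delays (L/R per hop): 0.00475052, 0.0384, 0.02304, 0.0354462, 0.0626939 ms; sum = 0.164331 ms.
Propagation delays (d/s per hop): 0.0566667, 0.0766667, 2.9, 0.19, 0.0496667 ms; sum = 3.273 ms.
Processing at 4 router(s): 4 × 0.35 ms = 1.4 ms.
End-to-end = 4.84 ms.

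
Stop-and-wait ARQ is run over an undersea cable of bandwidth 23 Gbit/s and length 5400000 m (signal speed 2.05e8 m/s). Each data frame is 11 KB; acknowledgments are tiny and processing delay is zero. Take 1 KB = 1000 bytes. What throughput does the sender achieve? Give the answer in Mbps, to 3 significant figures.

t_tx = L/R = 88000/23000000000 = 3.82609e-06 s.
t_prop = 5400000/2.05e+08 = 0.0263415 s; RTT = 0.0526829 s.
Cycle = t_tx + RTT = 0.0526868 s.
Throughput = L / cycle = 88000 / 0.0526868 = 1.67 Mbps.

1.67 Mbps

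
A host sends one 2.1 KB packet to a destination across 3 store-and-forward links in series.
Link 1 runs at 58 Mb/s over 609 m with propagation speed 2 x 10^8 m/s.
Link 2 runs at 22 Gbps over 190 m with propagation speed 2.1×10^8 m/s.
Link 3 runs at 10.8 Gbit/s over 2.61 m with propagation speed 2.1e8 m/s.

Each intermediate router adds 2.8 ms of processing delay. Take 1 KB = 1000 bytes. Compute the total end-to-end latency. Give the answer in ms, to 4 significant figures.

5.896 ms

L = 16800 bits.
Transmission delays (L/R per hop): 0.289655, 0.000763636, 0.00155556 ms; sum = 0.291974 ms.
Propagation delays (d/s per hop): 0.003045, 0.000904762, 1.24286e-05 ms; sum = 0.00396219 ms.
Processing at 2 router(s): 2 × 2.8 ms = 5.6 ms.
End-to-end = 5.896 ms.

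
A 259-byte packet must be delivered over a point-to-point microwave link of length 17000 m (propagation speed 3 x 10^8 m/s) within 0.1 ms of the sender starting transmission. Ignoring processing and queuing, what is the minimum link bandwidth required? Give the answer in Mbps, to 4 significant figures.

47.82 Mbps

L = 2072 bits.
Propagation delay = 17000 / 300000000 = 0.0566667 ms.
Transmission budget = 0.1 − 0.0566667 = 0.0433333 ms.
R ≥ L / t_tx = 2072 bits / 4.33333e-05 s = 47.82 Mbps.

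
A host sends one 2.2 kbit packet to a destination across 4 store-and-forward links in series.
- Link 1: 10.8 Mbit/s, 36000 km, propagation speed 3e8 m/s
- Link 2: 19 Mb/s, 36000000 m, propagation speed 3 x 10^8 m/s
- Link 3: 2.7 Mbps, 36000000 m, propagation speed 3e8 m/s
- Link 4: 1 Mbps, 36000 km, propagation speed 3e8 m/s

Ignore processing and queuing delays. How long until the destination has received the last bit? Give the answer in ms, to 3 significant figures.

483 ms

L = 2200 bits.
Transmission delays (L/R per hop): 0.203704, 0.115789, 0.814815, 2.2 ms; sum = 3.33431 ms.
Propagation delays (d/s per hop): 120, 120, 120, 120 ms; sum = 480 ms.
End-to-end = 483 ms.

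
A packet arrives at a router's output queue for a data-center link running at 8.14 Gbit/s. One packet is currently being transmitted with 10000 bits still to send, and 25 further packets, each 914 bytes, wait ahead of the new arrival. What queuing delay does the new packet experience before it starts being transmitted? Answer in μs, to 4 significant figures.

Each queued packet: L/R = 7312/8.14e+09 = 0.89828 μs.
25 queued → 22.457 μs.
Plus remaining 10000 bits of current packet: 1.2285 μs.
Queuing delay = 23.69 μs.

23.69 μs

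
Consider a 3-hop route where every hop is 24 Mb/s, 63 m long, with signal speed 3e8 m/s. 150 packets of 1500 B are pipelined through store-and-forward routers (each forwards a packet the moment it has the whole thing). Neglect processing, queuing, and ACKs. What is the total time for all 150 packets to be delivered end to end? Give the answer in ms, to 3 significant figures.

Per-hop transmission t_tx = L/R = 12000/24000000 = 0.5 ms.
Per-hop propagation t_prop = 63/300000000 = 0.00021 ms.
Pipeline fill: first packet needs 3·t_tx to clear all hops; remaining 149 packets each add one t_tx.
Total = (3+150-1)·t_tx + 3·t_prop = 152·0.5 + 3·0.00021 = 76.0 ms.

76.0 ms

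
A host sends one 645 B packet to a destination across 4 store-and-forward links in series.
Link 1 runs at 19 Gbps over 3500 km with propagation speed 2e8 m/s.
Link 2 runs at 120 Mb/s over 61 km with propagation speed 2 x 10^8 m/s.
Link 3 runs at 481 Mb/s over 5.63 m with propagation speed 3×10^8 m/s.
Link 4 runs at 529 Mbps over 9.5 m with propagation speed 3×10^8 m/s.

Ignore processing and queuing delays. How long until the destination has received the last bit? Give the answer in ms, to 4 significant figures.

17.87 ms

L = 645 × 8 = 5160 bits.
Transmission delays (L/R per hop): 0.000271579, 0.043, 0.0107277, 0.00975425 ms; sum = 0.0637535 ms.
Propagation delays (d/s per hop): 17.5, 0.305, 1.87667e-05, 3.16667e-05 ms; sum = 17.8051 ms.
End-to-end = 17.87 ms.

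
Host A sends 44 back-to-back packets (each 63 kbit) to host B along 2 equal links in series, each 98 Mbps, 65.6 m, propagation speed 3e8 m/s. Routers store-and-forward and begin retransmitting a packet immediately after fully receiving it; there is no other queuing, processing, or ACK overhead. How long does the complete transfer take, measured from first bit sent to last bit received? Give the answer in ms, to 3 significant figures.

Per-hop transmission t_tx = L/R = 63000/98000000 = 0.642857 ms.
Per-hop propagation t_prop = 65.6/300000000 = 0.000218667 ms.
Pipeline fill: first packet needs 2·t_tx to clear all hops; remaining 43 packets each add one t_tx.
Total = (2+44-1)·t_tx + 2·t_prop = 45·0.642857 + 2·0.000218667 = 28.9 ms.

28.9 ms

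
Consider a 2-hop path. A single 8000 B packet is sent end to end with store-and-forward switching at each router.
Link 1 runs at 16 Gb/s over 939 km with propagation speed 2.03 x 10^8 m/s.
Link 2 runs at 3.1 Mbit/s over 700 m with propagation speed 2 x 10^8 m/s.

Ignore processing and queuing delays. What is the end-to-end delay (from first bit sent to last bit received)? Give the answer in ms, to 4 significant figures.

L = 8000 × 8 = 64000 bits.
Transmission delays (L/R per hop): 0.004, 20.6452 ms; sum = 20.6492 ms.
Propagation delays (d/s per hop): 4.62562, 0.0035 ms; sum = 4.62912 ms.
End-to-end = 25.28 ms.

25.28 ms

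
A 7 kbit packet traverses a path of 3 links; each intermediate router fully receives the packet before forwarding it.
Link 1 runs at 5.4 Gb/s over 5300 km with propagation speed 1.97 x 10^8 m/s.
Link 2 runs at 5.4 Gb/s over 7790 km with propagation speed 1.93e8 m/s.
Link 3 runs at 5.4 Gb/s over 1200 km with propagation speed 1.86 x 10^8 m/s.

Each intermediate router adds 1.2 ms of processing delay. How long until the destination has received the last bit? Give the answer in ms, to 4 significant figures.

L = 7000 bits.
Transmission delay per hop = L/R = 7000/5400000000 = 0.0012963 ms; 3 hops → 0.00388889 ms.
Propagation delays (d/s per hop): 26.9036, 40.3627, 6.45161 ms; sum = 73.7179 ms.
Processing at 2 router(s): 2 × 1.2 ms = 2.4 ms.
End-to-end = 76.12 ms.

76.12 ms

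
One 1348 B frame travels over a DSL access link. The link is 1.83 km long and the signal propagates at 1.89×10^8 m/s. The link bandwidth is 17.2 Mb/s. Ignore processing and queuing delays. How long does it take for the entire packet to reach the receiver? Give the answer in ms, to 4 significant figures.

0.6367 ms

L = 1348 × 8 = 10784 bits.
Transmission delay = L/R = 10784 / 17200000 = 0.626977 ms.
Propagation delay = d/s = 1830 m / 189000000 m/s = 0.00968254 ms.
Total = 0.6367 ms.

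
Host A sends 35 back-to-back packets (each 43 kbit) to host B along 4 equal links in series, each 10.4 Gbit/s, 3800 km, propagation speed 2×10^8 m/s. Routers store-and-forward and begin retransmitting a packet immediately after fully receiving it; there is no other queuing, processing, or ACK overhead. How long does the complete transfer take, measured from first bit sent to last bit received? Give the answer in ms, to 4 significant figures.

Per-hop transmission t_tx = L/R = 43000/10400000000 = 0.00413462 ms.
Per-hop propagation t_prop = 3800000/200000000 = 19 ms.
Pipeline fill: first packet needs 4·t_tx to clear all hops; remaining 34 packets each add one t_tx.
Total = (4+35-1)·t_tx + 4·t_prop = 38·0.00413462 + 4·19 = 76.16 ms.

76.16 ms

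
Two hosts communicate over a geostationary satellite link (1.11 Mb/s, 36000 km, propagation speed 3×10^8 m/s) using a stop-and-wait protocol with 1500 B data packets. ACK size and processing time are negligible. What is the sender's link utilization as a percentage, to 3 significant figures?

4.31 %

t_tx = L/R = 12000/1110000 = 0.0108108 s.
t_prop = 36000000/300000000 = 0.12 s; RTT = 0.24 s.
Cycle = t_tx + RTT = 0.250811 s.
Utilization = t_tx / cycle = 0.0108108/0.250811 = 4.31 %.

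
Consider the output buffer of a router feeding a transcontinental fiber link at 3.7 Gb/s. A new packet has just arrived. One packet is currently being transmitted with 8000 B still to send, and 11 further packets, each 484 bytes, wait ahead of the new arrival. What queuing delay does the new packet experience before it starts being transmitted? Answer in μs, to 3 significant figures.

28.8 μs

Each queued packet: L/R = 3872/3700000000 = 1.04649 μs.
11 queued → 11.5114 μs.
Plus remaining 64000 bits of current packet: 17.2973 μs.
Queuing delay = 28.8 μs.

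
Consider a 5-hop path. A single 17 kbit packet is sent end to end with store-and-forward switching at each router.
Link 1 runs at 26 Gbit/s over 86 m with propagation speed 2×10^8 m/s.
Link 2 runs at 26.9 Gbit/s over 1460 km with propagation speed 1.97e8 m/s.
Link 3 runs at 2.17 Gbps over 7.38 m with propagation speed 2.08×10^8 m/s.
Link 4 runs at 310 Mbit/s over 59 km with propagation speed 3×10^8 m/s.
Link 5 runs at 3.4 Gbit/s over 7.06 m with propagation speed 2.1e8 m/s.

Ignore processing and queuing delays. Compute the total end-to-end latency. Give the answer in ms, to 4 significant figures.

7.677 ms

L = 17000 bits.
Transmission delays (L/R per hop): 0.000653846, 0.00063197, 0.0078341, 0.0548387, 0.005 ms; sum = 0.0689586 ms.
Propagation delays (d/s per hop): 0.00043, 7.41117, 3.54808e-05, 0.196667, 3.3619e-05 ms; sum = 7.60833 ms.
End-to-end = 7.677 ms.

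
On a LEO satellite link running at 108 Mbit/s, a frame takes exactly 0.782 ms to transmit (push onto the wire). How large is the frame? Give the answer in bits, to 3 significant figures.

84500 bits

L = R × t_tx = 108000000 b/s × 0.000782 s = 84456 bits.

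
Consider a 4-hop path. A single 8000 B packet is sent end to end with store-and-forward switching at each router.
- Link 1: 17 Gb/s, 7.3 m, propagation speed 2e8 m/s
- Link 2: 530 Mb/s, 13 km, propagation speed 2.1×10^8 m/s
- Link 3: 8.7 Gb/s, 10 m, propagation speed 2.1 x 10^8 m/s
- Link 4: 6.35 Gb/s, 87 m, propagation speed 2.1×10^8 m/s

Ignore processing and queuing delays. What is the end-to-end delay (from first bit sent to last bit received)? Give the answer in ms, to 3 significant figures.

0.204 ms

L = 8000 × 8 = 64000 bits.
Transmission delays (L/R per hop): 0.00376471, 0.120755, 0.00735632, 0.0100787 ms; sum = 0.141954 ms.
Propagation delays (d/s per hop): 3.65e-05, 0.0619048, 4.7619e-05, 0.000414286 ms; sum = 0.0624032 ms.
End-to-end = 0.204 ms.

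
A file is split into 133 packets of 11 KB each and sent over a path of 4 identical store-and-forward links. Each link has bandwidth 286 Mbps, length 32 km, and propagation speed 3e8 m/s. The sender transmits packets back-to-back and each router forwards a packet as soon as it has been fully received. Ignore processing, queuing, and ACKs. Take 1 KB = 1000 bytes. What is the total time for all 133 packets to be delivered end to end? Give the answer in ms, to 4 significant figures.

42.27 ms

Per-hop transmission t_tx = L/R = 88000/286000000 = 0.307692 ms.
Per-hop propagation t_prop = 32000/300000000 = 0.106667 ms.
Pipeline fill: first packet needs 4·t_tx to clear all hops; remaining 132 packets each add one t_tx.
Total = (4+133-1)·t_tx + 4·t_prop = 136·0.307692 + 4·0.106667 = 42.27 ms.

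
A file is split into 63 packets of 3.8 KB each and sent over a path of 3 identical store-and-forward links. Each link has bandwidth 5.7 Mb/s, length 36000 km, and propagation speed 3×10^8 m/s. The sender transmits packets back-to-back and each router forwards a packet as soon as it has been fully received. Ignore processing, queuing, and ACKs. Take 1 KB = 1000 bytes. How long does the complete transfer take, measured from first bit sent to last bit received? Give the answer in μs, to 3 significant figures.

Per-hop transmission t_tx = L/R = 30400/5700000 = 5333.33 μs.
Per-hop propagation t_prop = 36000000/300000000 = 120000 μs.
Pipeline fill: first packet needs 3·t_tx to clear all hops; remaining 62 packets each add one t_tx.
Total = (3+63-1)·t_tx + 3·t_prop = 65·5333.33 + 3·120000 = 707000 μs.

707000 μs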